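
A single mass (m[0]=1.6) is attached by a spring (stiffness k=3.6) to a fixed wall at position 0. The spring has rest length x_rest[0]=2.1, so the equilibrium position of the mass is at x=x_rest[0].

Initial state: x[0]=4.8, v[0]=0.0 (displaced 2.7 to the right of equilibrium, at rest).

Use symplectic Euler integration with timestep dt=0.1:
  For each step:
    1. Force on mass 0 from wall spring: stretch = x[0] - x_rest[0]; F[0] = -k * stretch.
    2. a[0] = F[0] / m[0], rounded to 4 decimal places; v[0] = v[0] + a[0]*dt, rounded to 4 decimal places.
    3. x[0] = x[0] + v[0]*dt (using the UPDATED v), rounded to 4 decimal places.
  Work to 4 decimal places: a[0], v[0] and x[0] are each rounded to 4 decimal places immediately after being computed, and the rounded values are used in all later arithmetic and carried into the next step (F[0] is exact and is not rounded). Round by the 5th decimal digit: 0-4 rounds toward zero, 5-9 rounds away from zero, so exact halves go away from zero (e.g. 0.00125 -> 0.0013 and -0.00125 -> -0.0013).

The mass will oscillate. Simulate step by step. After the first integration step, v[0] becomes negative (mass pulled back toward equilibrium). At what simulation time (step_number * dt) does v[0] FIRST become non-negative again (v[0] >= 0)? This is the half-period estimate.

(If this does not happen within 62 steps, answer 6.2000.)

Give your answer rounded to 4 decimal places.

Step 0: x=[4.8000] v=[0.0000]
Step 1: x=[4.7393] v=[-0.6075]
Step 2: x=[4.6192] v=[-1.2013]
Step 3: x=[4.4424] v=[-1.7681]
Step 4: x=[4.2129] v=[-2.2951]
Step 5: x=[3.9359] v=[-2.7705]
Step 6: x=[3.6175] v=[-3.1836]
Step 7: x=[3.2650] v=[-3.5250]
Step 8: x=[2.8863] v=[-3.7871]
Step 9: x=[2.4899] v=[-3.9640]
Step 10: x=[2.0847] v=[-4.0517]
Step 11: x=[1.6799] v=[-4.0483]
Step 12: x=[1.2845] v=[-3.9538]
Step 13: x=[0.9075] v=[-3.7703]
Step 14: x=[0.5573] v=[-3.5020]
Step 15: x=[0.2418] v=[-3.1549]
Step 16: x=[-0.0319] v=[-2.7368]
Step 17: x=[-0.2576] v=[-2.2571]
Step 18: x=[-0.4303] v=[-1.7266]
Step 19: x=[-0.5460] v=[-1.1573]
Step 20: x=[-0.6022] v=[-0.5620]
Step 21: x=[-0.5976] v=[0.0460]
First v>=0 after going negative at step 21, time=2.1000

Answer: 2.1000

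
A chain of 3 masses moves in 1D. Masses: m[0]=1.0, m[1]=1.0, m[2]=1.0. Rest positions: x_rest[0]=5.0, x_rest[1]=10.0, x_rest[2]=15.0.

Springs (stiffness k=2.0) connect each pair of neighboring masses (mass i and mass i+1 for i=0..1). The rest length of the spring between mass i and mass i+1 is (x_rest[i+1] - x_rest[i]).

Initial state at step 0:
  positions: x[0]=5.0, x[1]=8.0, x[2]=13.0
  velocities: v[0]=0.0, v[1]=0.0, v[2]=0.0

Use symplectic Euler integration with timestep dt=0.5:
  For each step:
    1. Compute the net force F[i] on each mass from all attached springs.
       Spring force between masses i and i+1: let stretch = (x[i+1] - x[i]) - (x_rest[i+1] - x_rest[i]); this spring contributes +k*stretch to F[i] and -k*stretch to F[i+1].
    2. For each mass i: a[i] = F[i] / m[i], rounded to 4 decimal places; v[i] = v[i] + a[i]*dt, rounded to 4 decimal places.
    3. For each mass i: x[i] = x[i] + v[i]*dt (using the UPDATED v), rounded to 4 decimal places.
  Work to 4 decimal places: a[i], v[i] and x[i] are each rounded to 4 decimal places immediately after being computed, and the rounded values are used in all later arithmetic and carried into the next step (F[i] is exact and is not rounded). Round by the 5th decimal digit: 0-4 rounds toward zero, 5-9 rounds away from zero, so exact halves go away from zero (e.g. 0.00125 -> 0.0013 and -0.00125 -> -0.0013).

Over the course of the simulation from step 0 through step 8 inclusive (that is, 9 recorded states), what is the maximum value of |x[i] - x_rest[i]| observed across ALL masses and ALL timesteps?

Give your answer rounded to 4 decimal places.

Step 0: x=[5.0000 8.0000 13.0000] v=[0.0000 0.0000 0.0000]
Step 1: x=[4.0000 9.0000 13.0000] v=[-2.0000 2.0000 0.0000]
Step 2: x=[3.0000 9.5000 13.5000] v=[-2.0000 1.0000 1.0000]
Step 3: x=[2.7500 8.7500 14.5000] v=[-0.5000 -1.5000 2.0000]
Step 4: x=[3.0000 7.8750 15.1250] v=[0.5000 -1.7500 1.2500]
Step 5: x=[3.1875 8.1875 14.6250] v=[0.3750 0.6250 -1.0000]
Step 6: x=[3.3750 9.2188 13.4063] v=[0.3750 2.0625 -2.4375]
Step 7: x=[3.9844 9.4219 12.5938] v=[1.2188 0.4062 -1.6250]
Step 8: x=[4.8126 8.4922 12.6954] v=[1.6563 -1.8594 0.2031]
Max displacement = 2.4062

Answer: 2.4062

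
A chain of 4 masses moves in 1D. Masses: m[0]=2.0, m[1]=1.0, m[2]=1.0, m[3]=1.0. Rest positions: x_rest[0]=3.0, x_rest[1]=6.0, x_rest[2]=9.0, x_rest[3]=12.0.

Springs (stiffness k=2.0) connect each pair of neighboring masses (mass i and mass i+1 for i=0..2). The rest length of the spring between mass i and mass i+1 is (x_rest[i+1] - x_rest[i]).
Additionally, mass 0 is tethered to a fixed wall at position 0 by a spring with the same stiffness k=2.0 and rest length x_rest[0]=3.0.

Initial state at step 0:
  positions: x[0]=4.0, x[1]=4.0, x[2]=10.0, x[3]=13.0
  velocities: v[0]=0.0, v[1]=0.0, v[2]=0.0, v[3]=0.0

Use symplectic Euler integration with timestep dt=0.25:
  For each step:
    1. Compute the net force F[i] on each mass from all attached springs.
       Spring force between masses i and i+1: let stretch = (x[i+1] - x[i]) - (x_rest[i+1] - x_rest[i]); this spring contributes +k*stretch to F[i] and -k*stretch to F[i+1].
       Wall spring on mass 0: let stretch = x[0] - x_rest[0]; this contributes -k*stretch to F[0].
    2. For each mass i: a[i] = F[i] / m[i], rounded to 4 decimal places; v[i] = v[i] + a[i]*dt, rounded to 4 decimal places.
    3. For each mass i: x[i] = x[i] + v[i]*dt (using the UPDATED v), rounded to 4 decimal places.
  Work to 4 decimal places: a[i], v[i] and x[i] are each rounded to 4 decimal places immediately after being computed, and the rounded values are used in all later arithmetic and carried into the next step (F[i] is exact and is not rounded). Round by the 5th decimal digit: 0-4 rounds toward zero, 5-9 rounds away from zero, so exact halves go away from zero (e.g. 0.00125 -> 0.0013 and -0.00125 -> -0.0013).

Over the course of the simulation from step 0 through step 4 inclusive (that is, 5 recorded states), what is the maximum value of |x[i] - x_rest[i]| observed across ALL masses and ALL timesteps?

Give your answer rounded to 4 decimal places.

Step 0: x=[4.0000 4.0000 10.0000 13.0000] v=[0.0000 0.0000 0.0000 0.0000]
Step 1: x=[3.7500 4.7500 9.6250 13.0000] v=[-1.0000 3.0000 -1.5000 0.0000]
Step 2: x=[3.3281 5.9844 9.0625 12.9531] v=[-1.6875 4.9375 -2.2500 -0.1875]
Step 3: x=[2.8642 7.2715 8.6016 12.7949] v=[-1.8555 5.1484 -1.8438 -0.6328]
Step 4: x=[2.4968 8.1740 8.4986 12.4875] v=[-1.4697 3.6098 -0.4122 -1.2295]
Max displacement = 2.1740

Answer: 2.1740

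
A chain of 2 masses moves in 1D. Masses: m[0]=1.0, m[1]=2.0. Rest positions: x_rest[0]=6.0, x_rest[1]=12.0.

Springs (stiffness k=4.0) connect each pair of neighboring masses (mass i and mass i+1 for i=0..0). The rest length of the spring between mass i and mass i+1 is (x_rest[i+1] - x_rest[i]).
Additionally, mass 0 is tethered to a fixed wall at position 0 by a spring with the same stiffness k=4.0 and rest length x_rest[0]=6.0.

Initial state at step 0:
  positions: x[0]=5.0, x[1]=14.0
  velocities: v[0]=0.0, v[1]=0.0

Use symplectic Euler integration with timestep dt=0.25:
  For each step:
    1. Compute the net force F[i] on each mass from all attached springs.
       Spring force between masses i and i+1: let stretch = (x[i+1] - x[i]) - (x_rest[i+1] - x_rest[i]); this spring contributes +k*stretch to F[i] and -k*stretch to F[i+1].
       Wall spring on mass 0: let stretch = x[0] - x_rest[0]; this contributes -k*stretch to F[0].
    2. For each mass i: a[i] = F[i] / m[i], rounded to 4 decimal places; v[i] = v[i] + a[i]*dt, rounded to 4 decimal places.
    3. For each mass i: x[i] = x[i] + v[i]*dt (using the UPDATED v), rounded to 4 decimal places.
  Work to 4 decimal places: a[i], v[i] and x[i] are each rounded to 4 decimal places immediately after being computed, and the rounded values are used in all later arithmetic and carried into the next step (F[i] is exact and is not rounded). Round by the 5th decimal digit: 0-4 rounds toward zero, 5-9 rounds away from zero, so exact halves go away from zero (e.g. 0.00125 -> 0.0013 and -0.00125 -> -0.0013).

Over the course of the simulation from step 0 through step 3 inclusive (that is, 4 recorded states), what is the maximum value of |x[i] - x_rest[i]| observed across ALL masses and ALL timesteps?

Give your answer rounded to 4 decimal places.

Step 0: x=[5.0000 14.0000] v=[0.0000 0.0000]
Step 1: x=[6.0000 13.6250] v=[4.0000 -1.5000]
Step 2: x=[7.4063 13.0469] v=[5.6250 -2.3125]
Step 3: x=[8.3711 12.5137] v=[3.8593 -2.1328]
Max displacement = 2.3711

Answer: 2.3711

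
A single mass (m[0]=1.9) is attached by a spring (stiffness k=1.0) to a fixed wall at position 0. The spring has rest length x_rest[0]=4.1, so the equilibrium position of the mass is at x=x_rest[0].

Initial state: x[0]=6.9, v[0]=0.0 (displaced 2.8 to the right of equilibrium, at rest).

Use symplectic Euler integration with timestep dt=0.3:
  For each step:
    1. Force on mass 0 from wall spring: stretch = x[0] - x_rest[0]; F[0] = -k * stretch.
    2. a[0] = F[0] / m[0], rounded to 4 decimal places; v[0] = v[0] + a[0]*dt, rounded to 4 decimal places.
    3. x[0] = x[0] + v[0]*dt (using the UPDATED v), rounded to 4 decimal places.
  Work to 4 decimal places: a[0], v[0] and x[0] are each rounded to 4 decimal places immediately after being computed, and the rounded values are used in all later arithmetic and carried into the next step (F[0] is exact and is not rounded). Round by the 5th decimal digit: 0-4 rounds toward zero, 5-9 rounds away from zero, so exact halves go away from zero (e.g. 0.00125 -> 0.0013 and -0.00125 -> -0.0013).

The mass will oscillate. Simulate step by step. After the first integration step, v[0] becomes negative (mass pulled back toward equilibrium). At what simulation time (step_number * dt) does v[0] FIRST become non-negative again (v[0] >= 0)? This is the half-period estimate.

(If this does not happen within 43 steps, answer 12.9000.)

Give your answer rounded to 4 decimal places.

Step 0: x=[6.9000] v=[0.0000]
Step 1: x=[6.7674] v=[-0.4421]
Step 2: x=[6.5084] v=[-0.8633]
Step 3: x=[6.1353] v=[-1.2436]
Step 4: x=[5.6658] v=[-1.5650]
Step 5: x=[5.1221] v=[-1.8122]
Step 6: x=[4.5300] v=[-1.9736]
Step 7: x=[3.9176] v=[-2.0415]
Step 8: x=[3.3138] v=[-2.0127]
Step 9: x=[2.7472] v=[-1.8886]
Step 10: x=[2.2447] v=[-1.6750]
Step 11: x=[1.8301] v=[-1.3821]
Step 12: x=[1.5230] v=[-1.0237]
Step 13: x=[1.3380] v=[-0.6168]
Step 14: x=[1.2838] v=[-0.1807]
Step 15: x=[1.3630] v=[0.2640]
First v>=0 after going negative at step 15, time=4.5000

Answer: 4.5000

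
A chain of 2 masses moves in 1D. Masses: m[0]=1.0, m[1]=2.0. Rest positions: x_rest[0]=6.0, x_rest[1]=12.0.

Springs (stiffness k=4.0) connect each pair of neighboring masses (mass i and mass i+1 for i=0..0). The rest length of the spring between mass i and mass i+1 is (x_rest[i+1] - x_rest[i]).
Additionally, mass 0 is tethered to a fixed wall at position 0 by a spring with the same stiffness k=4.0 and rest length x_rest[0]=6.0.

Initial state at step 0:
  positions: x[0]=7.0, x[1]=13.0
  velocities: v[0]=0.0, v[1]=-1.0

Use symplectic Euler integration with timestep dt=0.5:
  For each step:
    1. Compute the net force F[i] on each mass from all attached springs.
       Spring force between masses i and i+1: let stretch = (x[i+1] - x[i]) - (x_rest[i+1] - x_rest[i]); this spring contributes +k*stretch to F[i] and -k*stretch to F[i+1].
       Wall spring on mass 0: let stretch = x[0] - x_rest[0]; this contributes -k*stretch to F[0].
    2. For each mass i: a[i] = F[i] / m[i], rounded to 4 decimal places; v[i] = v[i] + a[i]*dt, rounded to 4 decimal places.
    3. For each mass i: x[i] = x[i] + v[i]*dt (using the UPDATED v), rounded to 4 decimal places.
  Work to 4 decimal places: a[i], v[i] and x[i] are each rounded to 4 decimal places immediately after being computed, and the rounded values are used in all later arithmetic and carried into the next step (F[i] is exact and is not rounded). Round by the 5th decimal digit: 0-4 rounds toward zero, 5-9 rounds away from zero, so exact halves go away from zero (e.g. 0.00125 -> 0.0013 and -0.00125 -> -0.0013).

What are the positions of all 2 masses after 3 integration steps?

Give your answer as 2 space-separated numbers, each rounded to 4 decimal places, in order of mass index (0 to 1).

Step 0: x=[7.0000 13.0000] v=[0.0000 -1.0000]
Step 1: x=[6.0000 12.5000] v=[-2.0000 -1.0000]
Step 2: x=[5.5000 11.7500] v=[-1.0000 -1.5000]
Step 3: x=[5.7500 10.8750] v=[0.5000 -1.7500]

Answer: 5.7500 10.8750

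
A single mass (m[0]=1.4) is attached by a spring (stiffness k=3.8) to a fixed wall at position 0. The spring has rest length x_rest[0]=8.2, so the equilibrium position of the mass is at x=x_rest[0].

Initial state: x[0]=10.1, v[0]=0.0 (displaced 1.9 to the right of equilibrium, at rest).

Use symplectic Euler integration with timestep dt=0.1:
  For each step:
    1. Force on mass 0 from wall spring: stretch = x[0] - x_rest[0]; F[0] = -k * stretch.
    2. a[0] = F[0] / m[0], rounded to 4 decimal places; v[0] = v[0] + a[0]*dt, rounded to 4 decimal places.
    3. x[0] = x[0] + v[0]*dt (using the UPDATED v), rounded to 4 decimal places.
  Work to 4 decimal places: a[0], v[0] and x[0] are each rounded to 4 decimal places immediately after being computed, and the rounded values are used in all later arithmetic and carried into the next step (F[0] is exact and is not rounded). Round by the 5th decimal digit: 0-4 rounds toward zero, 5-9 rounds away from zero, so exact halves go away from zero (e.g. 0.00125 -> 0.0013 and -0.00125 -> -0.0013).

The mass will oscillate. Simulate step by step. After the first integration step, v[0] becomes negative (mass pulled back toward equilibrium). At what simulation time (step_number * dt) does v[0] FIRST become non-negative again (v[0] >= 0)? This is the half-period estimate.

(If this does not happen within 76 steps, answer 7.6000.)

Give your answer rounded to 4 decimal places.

Step 0: x=[10.1000] v=[0.0000]
Step 1: x=[10.0484] v=[-0.5157]
Step 2: x=[9.9467] v=[-1.0174]
Step 3: x=[9.7976] v=[-1.4915]
Step 4: x=[9.6051] v=[-1.9251]
Step 5: x=[9.3745] v=[-2.3065]
Step 6: x=[9.1120] v=[-2.6253]
Step 7: x=[8.8247] v=[-2.8728]
Step 8: x=[8.5205] v=[-3.0424]
Step 9: x=[8.2076] v=[-3.1294]
Step 10: x=[7.8945] v=[-3.1315]
Step 11: x=[7.5896] v=[-3.0486]
Step 12: x=[7.3013] v=[-2.8829]
Step 13: x=[7.0374] v=[-2.6390]
Step 14: x=[6.8051] v=[-2.3234]
Step 15: x=[6.6106] v=[-1.9448]
Step 16: x=[6.4593] v=[-1.5134]
Step 17: x=[6.3552] v=[-1.0409]
Step 18: x=[6.3012] v=[-0.5402]
Step 19: x=[6.2987] v=[-0.0248]
Step 20: x=[6.3478] v=[0.4913]
First v>=0 after going negative at step 20, time=2.0000

Answer: 2.0000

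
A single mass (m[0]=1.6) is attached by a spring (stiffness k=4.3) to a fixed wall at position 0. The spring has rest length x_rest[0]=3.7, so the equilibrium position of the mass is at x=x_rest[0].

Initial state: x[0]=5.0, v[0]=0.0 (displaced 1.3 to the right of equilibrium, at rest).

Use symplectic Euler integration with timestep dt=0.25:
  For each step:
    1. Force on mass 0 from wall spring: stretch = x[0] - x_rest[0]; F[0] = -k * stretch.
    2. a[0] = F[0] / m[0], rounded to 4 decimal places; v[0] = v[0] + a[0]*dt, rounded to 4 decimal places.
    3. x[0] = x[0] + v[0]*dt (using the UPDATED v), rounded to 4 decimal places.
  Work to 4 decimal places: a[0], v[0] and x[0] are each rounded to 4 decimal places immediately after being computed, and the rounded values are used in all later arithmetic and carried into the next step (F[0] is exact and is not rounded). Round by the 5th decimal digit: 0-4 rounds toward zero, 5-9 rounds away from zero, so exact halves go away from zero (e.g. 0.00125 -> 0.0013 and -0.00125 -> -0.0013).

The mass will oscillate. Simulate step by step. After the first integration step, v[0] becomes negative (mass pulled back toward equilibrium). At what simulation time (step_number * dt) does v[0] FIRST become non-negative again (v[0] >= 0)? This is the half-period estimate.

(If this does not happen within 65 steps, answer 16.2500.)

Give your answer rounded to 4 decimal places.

Step 0: x=[5.0000] v=[0.0000]
Step 1: x=[4.7816] v=[-0.8735]
Step 2: x=[4.3816] v=[-1.6002]
Step 3: x=[3.8671] v=[-2.0582]
Step 4: x=[3.3245] v=[-2.1705]
Step 5: x=[2.8450] v=[-1.9182]
Step 6: x=[2.5091] v=[-1.3438]
Step 7: x=[2.3732] v=[-0.5437]
Step 8: x=[2.4602] v=[0.3478]
First v>=0 after going negative at step 8, time=2.0000

Answer: 2.0000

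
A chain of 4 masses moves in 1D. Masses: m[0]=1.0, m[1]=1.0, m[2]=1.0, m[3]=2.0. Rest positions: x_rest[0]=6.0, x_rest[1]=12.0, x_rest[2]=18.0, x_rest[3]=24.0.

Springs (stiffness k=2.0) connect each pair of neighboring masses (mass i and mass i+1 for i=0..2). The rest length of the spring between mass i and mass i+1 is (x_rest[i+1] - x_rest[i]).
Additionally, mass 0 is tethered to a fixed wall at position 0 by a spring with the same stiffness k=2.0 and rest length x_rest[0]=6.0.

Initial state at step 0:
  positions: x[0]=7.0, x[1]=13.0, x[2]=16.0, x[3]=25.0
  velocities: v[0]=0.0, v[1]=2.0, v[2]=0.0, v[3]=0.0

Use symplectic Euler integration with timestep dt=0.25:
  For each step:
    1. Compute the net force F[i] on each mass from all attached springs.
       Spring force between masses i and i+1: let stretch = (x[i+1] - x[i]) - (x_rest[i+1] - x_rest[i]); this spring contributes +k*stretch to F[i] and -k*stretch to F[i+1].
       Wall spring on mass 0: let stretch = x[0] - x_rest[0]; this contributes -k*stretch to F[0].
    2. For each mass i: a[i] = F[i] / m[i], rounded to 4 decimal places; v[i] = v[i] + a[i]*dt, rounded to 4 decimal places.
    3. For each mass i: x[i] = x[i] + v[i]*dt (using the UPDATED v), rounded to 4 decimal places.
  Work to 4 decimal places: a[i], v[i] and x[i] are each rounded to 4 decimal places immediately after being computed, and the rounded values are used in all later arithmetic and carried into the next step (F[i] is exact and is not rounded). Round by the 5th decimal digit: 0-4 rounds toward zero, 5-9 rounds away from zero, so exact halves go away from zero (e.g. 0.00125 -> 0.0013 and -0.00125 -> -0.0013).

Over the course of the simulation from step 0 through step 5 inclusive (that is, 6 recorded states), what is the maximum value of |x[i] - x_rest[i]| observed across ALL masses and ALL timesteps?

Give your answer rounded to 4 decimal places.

Answer: 3.2338

Derivation:
Step 0: x=[7.0000 13.0000 16.0000 25.0000] v=[0.0000 2.0000 0.0000 0.0000]
Step 1: x=[6.8750 13.1250 16.7500 24.8125] v=[-0.5000 0.5000 3.0000 -0.7500]
Step 2: x=[6.6719 12.9219 18.0547 24.4961] v=[-0.8125 -0.8125 5.2188 -1.2656]
Step 3: x=[6.4160 12.5791 19.5230 24.1521] v=[-1.0235 -1.3711 5.8731 -1.3760]
Step 4: x=[6.1285 12.3339 20.7019 23.8938] v=[-1.1500 -0.9807 4.7157 -1.0333]
Step 5: x=[5.8506 12.3591 21.2338 23.8110] v=[-1.1116 0.1006 2.1277 -0.3313]
Max displacement = 3.2338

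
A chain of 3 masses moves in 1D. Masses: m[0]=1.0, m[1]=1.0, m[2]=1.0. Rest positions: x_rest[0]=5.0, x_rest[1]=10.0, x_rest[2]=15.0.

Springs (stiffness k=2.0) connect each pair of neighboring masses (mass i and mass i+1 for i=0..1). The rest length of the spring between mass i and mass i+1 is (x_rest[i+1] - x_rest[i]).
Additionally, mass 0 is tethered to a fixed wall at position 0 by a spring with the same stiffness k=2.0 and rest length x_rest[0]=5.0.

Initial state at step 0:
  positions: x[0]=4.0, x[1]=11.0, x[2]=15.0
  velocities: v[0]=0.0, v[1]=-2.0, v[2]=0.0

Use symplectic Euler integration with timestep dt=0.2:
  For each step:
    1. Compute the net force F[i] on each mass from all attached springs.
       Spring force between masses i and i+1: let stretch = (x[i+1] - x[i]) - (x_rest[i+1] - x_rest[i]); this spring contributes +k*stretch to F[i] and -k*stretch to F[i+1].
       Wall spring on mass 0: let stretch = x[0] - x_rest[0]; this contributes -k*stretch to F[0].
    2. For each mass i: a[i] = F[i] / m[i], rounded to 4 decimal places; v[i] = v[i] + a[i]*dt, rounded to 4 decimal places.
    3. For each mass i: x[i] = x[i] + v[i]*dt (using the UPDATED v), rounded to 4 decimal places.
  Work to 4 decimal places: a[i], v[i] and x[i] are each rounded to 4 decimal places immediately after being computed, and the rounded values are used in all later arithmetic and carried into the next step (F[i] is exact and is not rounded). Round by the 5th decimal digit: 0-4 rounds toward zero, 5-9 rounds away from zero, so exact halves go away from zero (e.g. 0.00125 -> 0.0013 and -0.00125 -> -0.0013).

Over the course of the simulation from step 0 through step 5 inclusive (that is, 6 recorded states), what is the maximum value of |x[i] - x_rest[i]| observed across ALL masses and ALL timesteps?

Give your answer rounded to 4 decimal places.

Step 0: x=[4.0000 11.0000 15.0000] v=[0.0000 -2.0000 0.0000]
Step 1: x=[4.2400 10.3600 15.0800] v=[1.2000 -3.2000 0.4000]
Step 2: x=[4.6304 9.6080 15.1824] v=[1.9520 -3.7600 0.5120]
Step 3: x=[5.0486 8.9037 15.2388] v=[2.0909 -3.5213 0.2822]
Step 4: x=[5.3713 8.3978 15.1884] v=[1.6135 -2.5293 -0.2518]
Step 5: x=[5.5064 8.1931 14.9948] v=[0.6756 -1.0237 -0.9680]
Max displacement = 1.8069

Answer: 1.8069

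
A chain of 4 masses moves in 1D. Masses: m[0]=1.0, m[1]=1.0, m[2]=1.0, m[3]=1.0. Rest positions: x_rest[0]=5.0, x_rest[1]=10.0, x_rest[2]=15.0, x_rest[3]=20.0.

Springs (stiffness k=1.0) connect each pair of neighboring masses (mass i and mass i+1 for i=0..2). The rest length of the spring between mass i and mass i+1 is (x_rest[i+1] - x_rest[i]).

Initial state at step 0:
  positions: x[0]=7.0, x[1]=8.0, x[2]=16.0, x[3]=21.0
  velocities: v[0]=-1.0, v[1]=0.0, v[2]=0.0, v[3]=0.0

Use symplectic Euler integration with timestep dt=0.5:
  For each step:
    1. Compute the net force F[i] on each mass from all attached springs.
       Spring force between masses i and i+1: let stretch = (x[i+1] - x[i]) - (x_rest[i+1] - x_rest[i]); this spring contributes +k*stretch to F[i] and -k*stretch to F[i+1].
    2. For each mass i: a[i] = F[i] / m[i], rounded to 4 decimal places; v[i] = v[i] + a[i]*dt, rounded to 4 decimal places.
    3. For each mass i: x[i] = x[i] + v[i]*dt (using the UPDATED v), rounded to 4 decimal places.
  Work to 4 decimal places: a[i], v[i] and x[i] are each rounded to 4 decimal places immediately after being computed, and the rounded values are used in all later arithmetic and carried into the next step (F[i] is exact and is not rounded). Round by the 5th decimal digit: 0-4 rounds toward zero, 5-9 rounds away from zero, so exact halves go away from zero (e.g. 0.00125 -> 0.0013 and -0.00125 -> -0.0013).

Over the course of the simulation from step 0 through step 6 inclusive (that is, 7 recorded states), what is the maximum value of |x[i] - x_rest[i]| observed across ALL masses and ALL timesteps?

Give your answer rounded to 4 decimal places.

Step 0: x=[7.0000 8.0000 16.0000 21.0000] v=[-1.0000 0.0000 0.0000 0.0000]
Step 1: x=[5.5000 9.7500 15.2500 21.0000] v=[-3.0000 3.5000 -1.5000 0.0000]
Step 2: x=[3.8125 11.8125 14.5625 20.8125] v=[-3.3750 4.1250 -1.3750 -0.3750]
Step 3: x=[2.8750 12.5625 14.7500 20.3125] v=[-1.8750 1.5000 0.3750 -1.0000]
Step 4: x=[3.1094 11.4375 15.7813 19.6719] v=[0.4688 -2.2500 2.0625 -1.2813]
Step 5: x=[4.1759 9.3164 16.6993 19.3086] v=[2.1329 -4.2422 1.8359 -0.7266]
Step 6: x=[5.2775 7.7559 16.4239 19.5430] v=[2.2032 -3.1210 -0.5509 0.4688]
Max displacement = 2.5625

Answer: 2.5625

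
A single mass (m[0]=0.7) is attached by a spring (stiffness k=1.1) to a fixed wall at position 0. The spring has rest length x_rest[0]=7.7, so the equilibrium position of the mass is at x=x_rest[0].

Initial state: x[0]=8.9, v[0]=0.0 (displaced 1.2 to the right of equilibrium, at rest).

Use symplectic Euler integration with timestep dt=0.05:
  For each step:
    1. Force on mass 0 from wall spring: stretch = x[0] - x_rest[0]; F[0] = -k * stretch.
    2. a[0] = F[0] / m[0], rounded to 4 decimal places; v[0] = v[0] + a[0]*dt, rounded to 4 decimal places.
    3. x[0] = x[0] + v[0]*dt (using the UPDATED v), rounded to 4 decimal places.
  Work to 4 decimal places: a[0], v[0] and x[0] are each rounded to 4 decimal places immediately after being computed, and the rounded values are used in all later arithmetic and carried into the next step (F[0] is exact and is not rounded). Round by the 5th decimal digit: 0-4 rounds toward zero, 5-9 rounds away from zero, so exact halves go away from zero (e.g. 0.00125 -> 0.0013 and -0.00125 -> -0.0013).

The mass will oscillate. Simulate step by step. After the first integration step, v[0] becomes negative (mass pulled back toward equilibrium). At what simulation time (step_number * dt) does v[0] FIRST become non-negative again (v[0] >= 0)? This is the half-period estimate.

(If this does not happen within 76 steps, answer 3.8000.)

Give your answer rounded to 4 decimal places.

Step 0: x=[8.9000] v=[0.0000]
Step 1: x=[8.8953] v=[-0.0943]
Step 2: x=[8.8859] v=[-0.1882]
Step 3: x=[8.8718] v=[-0.2814]
Step 4: x=[8.8531] v=[-0.3735]
Step 5: x=[8.8299] v=[-0.4641]
Step 6: x=[8.8023] v=[-0.5529]
Step 7: x=[8.7703] v=[-0.6395]
Step 8: x=[8.7341] v=[-0.7236]
Step 9: x=[8.6939] v=[-0.8049]
Step 10: x=[8.6498] v=[-0.8830]
Step 11: x=[8.6019] v=[-0.9576]
Step 12: x=[8.5505] v=[-1.0285]
Step 13: x=[8.4957] v=[-1.0953]
Step 14: x=[8.4378] v=[-1.1578]
Step 15: x=[8.3770] v=[-1.2158]
Step 16: x=[8.3136] v=[-1.2690]
Step 17: x=[8.2477] v=[-1.3172]
Step 18: x=[8.1797] v=[-1.3602]
Step 19: x=[8.1098] v=[-1.3979]
Step 20: x=[8.0383] v=[-1.4301]
Step 21: x=[7.9655] v=[-1.4567]
Step 22: x=[7.8916] v=[-1.4776]
Step 23: x=[7.8170] v=[-1.4927]
Step 24: x=[7.7419] v=[-1.5019]
Step 25: x=[7.6666] v=[-1.5052]
Step 26: x=[7.5915] v=[-1.5026]
Step 27: x=[7.5168] v=[-1.4941]
Step 28: x=[7.4428] v=[-1.4797]
Step 29: x=[7.3698] v=[-1.4595]
Step 30: x=[7.2981] v=[-1.4336]
Step 31: x=[7.2280] v=[-1.4020]
Step 32: x=[7.1598] v=[-1.3649]
Step 33: x=[7.0937] v=[-1.3225]
Step 34: x=[7.0300] v=[-1.2749]
Step 35: x=[6.9689] v=[-1.2223]
Step 36: x=[6.9107] v=[-1.1649]
Step 37: x=[6.8556] v=[-1.1029]
Step 38: x=[6.8038] v=[-1.0366]
Step 39: x=[6.7555] v=[-0.9662]
Step 40: x=[6.7109] v=[-0.8920]
Step 41: x=[6.6702] v=[-0.8143]
Step 42: x=[6.6335] v=[-0.7334]
Step 43: x=[6.6010] v=[-0.6496]
Step 44: x=[6.5728] v=[-0.5633]
Step 45: x=[6.5491] v=[-0.4747]
Step 46: x=[6.5299] v=[-0.3843]
Step 47: x=[6.5153] v=[-0.2924]
Step 48: x=[6.5053] v=[-0.1993]
Step 49: x=[6.5000] v=[-0.1054]
Step 50: x=[6.4994] v=[-0.0111]
Step 51: x=[6.5036] v=[0.0832]
First v>=0 after going negative at step 51, time=2.5500

Answer: 2.5500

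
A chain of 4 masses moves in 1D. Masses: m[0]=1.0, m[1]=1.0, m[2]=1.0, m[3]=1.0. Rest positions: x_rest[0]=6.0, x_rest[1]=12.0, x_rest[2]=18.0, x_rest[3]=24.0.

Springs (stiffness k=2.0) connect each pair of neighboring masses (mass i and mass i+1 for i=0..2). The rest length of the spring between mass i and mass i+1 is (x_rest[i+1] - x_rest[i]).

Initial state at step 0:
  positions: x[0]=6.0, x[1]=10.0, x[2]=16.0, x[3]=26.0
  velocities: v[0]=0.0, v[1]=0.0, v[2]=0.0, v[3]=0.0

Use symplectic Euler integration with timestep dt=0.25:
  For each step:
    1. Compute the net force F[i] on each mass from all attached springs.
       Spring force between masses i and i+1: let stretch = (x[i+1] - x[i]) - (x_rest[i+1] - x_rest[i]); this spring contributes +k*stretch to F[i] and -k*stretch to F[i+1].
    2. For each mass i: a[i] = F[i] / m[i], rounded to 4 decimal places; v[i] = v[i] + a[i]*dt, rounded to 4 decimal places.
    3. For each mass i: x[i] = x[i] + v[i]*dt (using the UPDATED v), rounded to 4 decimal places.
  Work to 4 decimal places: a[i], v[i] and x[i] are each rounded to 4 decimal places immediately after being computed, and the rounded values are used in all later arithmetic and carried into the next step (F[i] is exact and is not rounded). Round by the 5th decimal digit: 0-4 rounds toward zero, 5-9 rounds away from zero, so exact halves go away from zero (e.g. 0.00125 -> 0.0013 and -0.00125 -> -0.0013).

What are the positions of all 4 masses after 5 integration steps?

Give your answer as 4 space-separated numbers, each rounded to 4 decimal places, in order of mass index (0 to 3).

Step 0: x=[6.0000 10.0000 16.0000 26.0000] v=[0.0000 0.0000 0.0000 0.0000]
Step 1: x=[5.7500 10.2500 16.5000 25.5000] v=[-1.0000 1.0000 2.0000 -2.0000]
Step 2: x=[5.3125 10.7188 17.3438 24.6250] v=[-1.7500 1.8750 3.3750 -3.5000]
Step 3: x=[4.8008 11.3399 18.2696 23.5899] v=[-2.0469 2.4844 3.7031 -4.1406]
Step 4: x=[4.3565 12.0098 18.9942 22.6397] v=[-1.7774 2.6797 2.8984 -3.8008]
Step 5: x=[4.1188 12.5961 19.3015 21.9838] v=[-0.9508 2.3453 1.2290 -2.6236]

Answer: 4.1188 12.5961 19.3015 21.9838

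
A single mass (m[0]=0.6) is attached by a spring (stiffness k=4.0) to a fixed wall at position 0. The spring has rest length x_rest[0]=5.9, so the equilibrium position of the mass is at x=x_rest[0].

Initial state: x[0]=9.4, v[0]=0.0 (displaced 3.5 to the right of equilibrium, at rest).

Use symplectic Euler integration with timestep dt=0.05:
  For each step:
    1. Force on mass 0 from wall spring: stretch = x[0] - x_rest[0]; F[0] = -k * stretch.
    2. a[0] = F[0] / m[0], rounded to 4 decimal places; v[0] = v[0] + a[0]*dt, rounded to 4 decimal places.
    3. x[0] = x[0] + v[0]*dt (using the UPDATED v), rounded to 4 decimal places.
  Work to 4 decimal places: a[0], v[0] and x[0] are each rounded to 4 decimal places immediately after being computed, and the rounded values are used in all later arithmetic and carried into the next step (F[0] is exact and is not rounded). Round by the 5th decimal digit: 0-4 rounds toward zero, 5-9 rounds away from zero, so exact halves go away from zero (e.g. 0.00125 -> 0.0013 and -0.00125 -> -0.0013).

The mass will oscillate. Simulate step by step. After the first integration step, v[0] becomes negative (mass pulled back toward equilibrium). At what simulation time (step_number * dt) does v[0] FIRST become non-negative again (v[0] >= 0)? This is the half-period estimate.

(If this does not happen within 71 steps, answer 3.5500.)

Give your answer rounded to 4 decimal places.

Answer: 1.2500

Derivation:
Step 0: x=[9.4000] v=[0.0000]
Step 1: x=[9.3417] v=[-1.1667]
Step 2: x=[9.2260] v=[-2.3139]
Step 3: x=[9.0549] v=[-3.4226]
Step 4: x=[8.8312] v=[-4.4742]
Step 5: x=[8.5586] v=[-5.4513]
Step 6: x=[8.2417] v=[-6.3375]
Step 7: x=[7.8858] v=[-7.1181]
Step 8: x=[7.4968] v=[-7.7800]
Step 9: x=[7.0812] v=[-8.3123]
Step 10: x=[6.6459] v=[-8.7060]
Step 11: x=[6.1982] v=[-8.9546]
Step 12: x=[5.7455] v=[-9.0540]
Step 13: x=[5.2954] v=[-9.0025]
Step 14: x=[4.8554] v=[-8.8010]
Step 15: x=[4.4328] v=[-8.4528]
Step 16: x=[4.0346] v=[-7.9637]
Step 17: x=[3.6675] v=[-7.3419]
Step 18: x=[3.3376] v=[-6.5977]
Step 19: x=[3.0504] v=[-5.7436]
Step 20: x=[2.8107] v=[-4.7937]
Step 21: x=[2.6225] v=[-3.7639]
Step 22: x=[2.4889] v=[-2.6714]
Step 23: x=[2.4122] v=[-1.5344]
Step 24: x=[2.3936] v=[-0.3718]
Step 25: x=[2.4335] v=[0.7970]
First v>=0 after going negative at step 25, time=1.2500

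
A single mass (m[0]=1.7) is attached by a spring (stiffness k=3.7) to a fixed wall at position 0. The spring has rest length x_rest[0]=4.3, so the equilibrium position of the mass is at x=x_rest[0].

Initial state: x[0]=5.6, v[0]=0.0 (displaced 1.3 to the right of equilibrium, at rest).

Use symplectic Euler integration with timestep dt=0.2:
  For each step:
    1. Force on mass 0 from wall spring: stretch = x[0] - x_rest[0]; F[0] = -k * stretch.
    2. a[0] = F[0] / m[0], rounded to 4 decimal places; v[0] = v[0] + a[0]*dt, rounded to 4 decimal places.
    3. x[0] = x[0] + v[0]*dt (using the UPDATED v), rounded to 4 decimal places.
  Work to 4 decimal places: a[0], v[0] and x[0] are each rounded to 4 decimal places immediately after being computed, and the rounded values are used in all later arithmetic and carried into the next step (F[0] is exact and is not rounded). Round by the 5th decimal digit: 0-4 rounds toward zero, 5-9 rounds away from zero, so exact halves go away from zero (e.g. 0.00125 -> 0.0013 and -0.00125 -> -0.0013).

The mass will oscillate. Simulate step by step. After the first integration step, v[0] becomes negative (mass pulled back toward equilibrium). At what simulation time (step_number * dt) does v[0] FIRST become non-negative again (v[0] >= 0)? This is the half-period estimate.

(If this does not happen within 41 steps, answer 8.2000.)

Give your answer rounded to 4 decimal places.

Answer: 2.2000

Derivation:
Step 0: x=[5.6000] v=[0.0000]
Step 1: x=[5.4868] v=[-0.5659]
Step 2: x=[5.2703] v=[-1.0825]
Step 3: x=[4.9693] v=[-1.5049]
Step 4: x=[4.6101] v=[-1.7962]
Step 5: x=[4.2239] v=[-1.9312]
Step 6: x=[3.8443] v=[-1.8981]
Step 7: x=[3.5044] v=[-1.6997]
Step 8: x=[3.2337] v=[-1.3534]
Step 9: x=[3.0559] v=[-0.8892]
Step 10: x=[2.9864] v=[-0.3477]
Step 11: x=[3.0312] v=[0.2241]
First v>=0 after going negative at step 11, time=2.2000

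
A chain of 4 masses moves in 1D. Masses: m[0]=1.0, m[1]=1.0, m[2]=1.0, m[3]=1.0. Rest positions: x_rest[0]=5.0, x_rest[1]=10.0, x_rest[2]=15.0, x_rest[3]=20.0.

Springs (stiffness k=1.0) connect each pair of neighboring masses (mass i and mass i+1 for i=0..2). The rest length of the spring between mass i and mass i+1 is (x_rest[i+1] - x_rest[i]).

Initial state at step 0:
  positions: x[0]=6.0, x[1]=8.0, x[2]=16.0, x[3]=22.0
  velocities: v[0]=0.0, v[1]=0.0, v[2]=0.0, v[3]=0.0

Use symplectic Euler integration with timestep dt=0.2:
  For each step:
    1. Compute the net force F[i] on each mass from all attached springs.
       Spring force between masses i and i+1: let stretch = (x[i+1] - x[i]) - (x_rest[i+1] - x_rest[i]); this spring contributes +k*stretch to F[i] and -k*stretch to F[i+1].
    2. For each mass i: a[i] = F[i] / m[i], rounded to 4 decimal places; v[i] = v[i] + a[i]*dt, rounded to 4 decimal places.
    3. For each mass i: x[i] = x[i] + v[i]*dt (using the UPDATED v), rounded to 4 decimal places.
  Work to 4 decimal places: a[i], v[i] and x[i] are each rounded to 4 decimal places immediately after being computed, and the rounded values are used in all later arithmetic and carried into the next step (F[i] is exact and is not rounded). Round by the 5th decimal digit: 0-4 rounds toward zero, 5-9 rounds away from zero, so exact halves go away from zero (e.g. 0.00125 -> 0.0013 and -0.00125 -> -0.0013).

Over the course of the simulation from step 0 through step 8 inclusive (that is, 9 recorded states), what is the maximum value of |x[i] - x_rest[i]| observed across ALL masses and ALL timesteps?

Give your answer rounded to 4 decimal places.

Step 0: x=[6.0000 8.0000 16.0000 22.0000] v=[0.0000 0.0000 0.0000 0.0000]
Step 1: x=[5.8800 8.2400 15.9200 21.9600] v=[-0.6000 1.2000 -0.4000 -0.2000]
Step 2: x=[5.6544 8.6928 15.7744 21.8784] v=[-1.1280 2.2640 -0.7280 -0.4080]
Step 3: x=[5.3503 9.3073 15.5897 21.7526] v=[-1.5203 3.0726 -0.9235 -0.6288]
Step 4: x=[5.0045 10.0148 15.4002 21.5803] v=[-1.7289 3.5377 -0.9474 -0.8614]
Step 5: x=[4.6591 10.7373 15.2425 21.3608] v=[-1.7268 3.6127 -0.7885 -1.0974]
Step 6: x=[4.3569 11.3969 15.1493 21.0966] v=[-1.5112 3.2981 -0.4659 -1.3211]
Step 7: x=[4.1363 11.9250 15.1439 20.7945] v=[-1.1032 2.6406 -0.0269 -1.5106]
Step 8: x=[4.0272 12.2703 15.2358 20.4664] v=[-0.5455 1.7266 0.4594 -1.6407]
Max displacement = 2.2703

Answer: 2.2703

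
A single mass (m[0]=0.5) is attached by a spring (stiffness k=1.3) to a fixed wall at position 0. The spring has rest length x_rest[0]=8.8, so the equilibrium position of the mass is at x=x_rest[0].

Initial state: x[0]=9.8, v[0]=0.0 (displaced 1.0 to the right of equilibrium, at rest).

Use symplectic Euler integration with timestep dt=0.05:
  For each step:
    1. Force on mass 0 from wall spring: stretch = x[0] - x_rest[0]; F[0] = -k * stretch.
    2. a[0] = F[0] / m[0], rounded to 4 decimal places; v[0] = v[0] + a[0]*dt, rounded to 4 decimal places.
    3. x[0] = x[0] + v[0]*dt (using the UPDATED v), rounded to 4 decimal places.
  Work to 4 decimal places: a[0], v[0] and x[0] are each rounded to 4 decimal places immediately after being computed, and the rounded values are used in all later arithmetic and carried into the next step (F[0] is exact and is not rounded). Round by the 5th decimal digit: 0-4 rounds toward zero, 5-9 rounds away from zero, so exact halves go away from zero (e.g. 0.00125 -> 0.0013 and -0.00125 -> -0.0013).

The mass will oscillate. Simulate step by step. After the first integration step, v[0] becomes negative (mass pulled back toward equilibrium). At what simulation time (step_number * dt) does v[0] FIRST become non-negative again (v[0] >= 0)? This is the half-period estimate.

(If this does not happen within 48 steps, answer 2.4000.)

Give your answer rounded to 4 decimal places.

Answer: 1.9500

Derivation:
Step 0: x=[9.8000] v=[0.0000]
Step 1: x=[9.7935] v=[-0.1300]
Step 2: x=[9.7805] v=[-0.2592]
Step 3: x=[9.7612] v=[-0.3867]
Step 4: x=[9.7356] v=[-0.5117]
Step 5: x=[9.7039] v=[-0.6333]
Step 6: x=[9.6664] v=[-0.7508]
Step 7: x=[9.6232] v=[-0.8634]
Step 8: x=[9.5747] v=[-0.9704]
Step 9: x=[9.5211] v=[-1.0711]
Step 10: x=[9.4629] v=[-1.1648]
Step 11: x=[9.4004] v=[-1.2510]
Step 12: x=[9.3339] v=[-1.3291]
Step 13: x=[9.2640] v=[-1.3985]
Step 14: x=[9.1911] v=[-1.4588]
Step 15: x=[9.1156] v=[-1.5096]
Step 16: x=[9.0381] v=[-1.5506]
Step 17: x=[8.9590] v=[-1.5816]
Step 18: x=[8.8789] v=[-1.6023]
Step 19: x=[8.7983] v=[-1.6126]
Step 20: x=[8.7177] v=[-1.6124]
Step 21: x=[8.6376] v=[-1.6017]
Step 22: x=[8.5586] v=[-1.5806]
Step 23: x=[8.4811] v=[-1.5492]
Step 24: x=[8.4057] v=[-1.5077]
Step 25: x=[8.3329] v=[-1.4564]
Step 26: x=[8.2631] v=[-1.3957]
Step 27: x=[8.1968] v=[-1.3259]
Step 28: x=[8.1344] v=[-1.2475]
Step 29: x=[8.0764] v=[-1.1610]
Step 30: x=[8.0231] v=[-1.0669]
Step 31: x=[7.9748] v=[-0.9659]
Step 32: x=[7.9319] v=[-0.8586]
Step 33: x=[7.8946] v=[-0.7457]
Step 34: x=[7.8632] v=[-0.6280]
Step 35: x=[7.8379] v=[-0.5062]
Step 36: x=[7.8188] v=[-0.3811]
Step 37: x=[7.8061] v=[-0.2535]
Step 38: x=[7.7999] v=[-0.1243]
Step 39: x=[7.8002] v=[0.0057]
First v>=0 after going negative at step 39, time=1.9500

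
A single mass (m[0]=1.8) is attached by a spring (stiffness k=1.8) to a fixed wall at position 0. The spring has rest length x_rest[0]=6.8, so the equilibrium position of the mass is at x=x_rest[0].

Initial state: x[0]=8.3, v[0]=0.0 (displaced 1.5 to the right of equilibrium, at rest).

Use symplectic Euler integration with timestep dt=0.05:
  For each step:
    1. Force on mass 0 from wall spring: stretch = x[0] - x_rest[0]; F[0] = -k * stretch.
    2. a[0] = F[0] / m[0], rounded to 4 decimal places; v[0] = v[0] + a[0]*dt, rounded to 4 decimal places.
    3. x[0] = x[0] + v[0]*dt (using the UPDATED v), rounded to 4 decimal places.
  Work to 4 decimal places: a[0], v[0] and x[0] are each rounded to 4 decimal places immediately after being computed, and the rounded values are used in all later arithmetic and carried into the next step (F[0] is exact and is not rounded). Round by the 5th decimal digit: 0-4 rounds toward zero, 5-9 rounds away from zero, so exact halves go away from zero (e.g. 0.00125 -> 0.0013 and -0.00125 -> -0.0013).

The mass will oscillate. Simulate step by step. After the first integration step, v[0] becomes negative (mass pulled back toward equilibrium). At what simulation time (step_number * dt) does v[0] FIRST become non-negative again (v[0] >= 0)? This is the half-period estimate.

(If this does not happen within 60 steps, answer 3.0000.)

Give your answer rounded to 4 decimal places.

Answer: 3.0000

Derivation:
Step 0: x=[8.3000] v=[0.0000]
Step 1: x=[8.2963] v=[-0.0750]
Step 2: x=[8.2888] v=[-0.1498]
Step 3: x=[8.2776] v=[-0.2242]
Step 4: x=[8.2627] v=[-0.2981]
Step 5: x=[8.2441] v=[-0.3712]
Step 6: x=[8.2219] v=[-0.4434]
Step 7: x=[8.1962] v=[-0.5145]
Step 8: x=[8.1670] v=[-0.5843]
Step 9: x=[8.1344] v=[-0.6527]
Step 10: x=[8.0984] v=[-0.7194]
Step 11: x=[8.0592] v=[-0.7843]
Step 12: x=[8.0168] v=[-0.8473]
Step 13: x=[7.9714] v=[-0.9081]
Step 14: x=[7.9231] v=[-0.9667]
Step 15: x=[7.8720] v=[-1.0229]
Step 16: x=[7.8182] v=[-1.0765]
Step 17: x=[7.7618] v=[-1.1274]
Step 18: x=[7.7030] v=[-1.1755]
Step 19: x=[7.6420] v=[-1.2207]
Step 20: x=[7.5789] v=[-1.2628]
Step 21: x=[7.5138] v=[-1.3017]
Step 22: x=[7.4469] v=[-1.3374]
Step 23: x=[7.3784] v=[-1.3697]
Step 24: x=[7.3085] v=[-1.3986]
Step 25: x=[7.2373] v=[-1.4240]
Step 26: x=[7.1650] v=[-1.4459]
Step 27: x=[7.0918] v=[-1.4642]
Step 28: x=[7.0179] v=[-1.4788]
Step 29: x=[6.9434] v=[-1.4897]
Step 30: x=[6.8686] v=[-1.4969]
Step 31: x=[6.7936] v=[-1.5003]
Step 32: x=[6.7186] v=[-1.5000]
Step 33: x=[6.6438] v=[-1.4959]
Step 34: x=[6.5694] v=[-1.4881]
Step 35: x=[6.4956] v=[-1.4766]
Step 36: x=[6.4225] v=[-1.4614]
Step 37: x=[6.3504] v=[-1.4425]
Step 38: x=[6.2794] v=[-1.4200]
Step 39: x=[6.2097] v=[-1.3940]
Step 40: x=[6.1415] v=[-1.3645]
Step 41: x=[6.0749] v=[-1.3316]
Step 42: x=[6.0101] v=[-1.2953]
Step 43: x=[5.9473] v=[-1.2558]
Step 44: x=[5.8866] v=[-1.2132]
Step 45: x=[5.8282] v=[-1.1675]
Step 46: x=[5.7723] v=[-1.1189]
Step 47: x=[5.7189] v=[-1.0675]
Step 48: x=[5.6682] v=[-1.0134]
Step 49: x=[5.6204] v=[-0.9568]
Step 50: x=[5.5755] v=[-0.8978]
Step 51: x=[5.5337] v=[-0.8366]
Step 52: x=[5.4950] v=[-0.7733]
Step 53: x=[5.4596] v=[-0.7081]
Step 54: x=[5.4275] v=[-0.6411]
Step 55: x=[5.3989] v=[-0.5725]
Step 56: x=[5.3738] v=[-0.5024]
Step 57: x=[5.3522] v=[-0.4311]
Step 58: x=[5.3343] v=[-0.3587]
Step 59: x=[5.3200] v=[-0.2854]
Step 60: x=[5.3094] v=[-0.2114]
v[0] did not become non-negative within 60 steps; using fallback time=3.0000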